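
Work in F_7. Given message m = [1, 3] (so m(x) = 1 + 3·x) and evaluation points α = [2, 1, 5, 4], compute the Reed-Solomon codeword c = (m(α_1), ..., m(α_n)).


c = [0, 4, 2, 6]

Message polynomial: m(x) = 1 + 3·x (mod 7).
For each evaluation point α_i, compute m(α_i) mod 7:
  α_1 = 2: Horner steps 3 → 0, so m(2) = 0.
  α_2 = 1: Horner steps 3 → 4, so m(1) = 4.
  α_3 = 5: Horner steps 3 → 2, so m(5) = 2.
  α_4 = 4: Horner steps 3 → 6, so m(4) = 6.
Codeword c = [0, 4, 2, 6] ∈ F_7^4.


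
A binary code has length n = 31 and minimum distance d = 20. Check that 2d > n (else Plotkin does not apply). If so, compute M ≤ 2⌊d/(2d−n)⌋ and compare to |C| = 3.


Plotkin bound M ≤ 4; given |C| = 3 ≤ bound (satisfied).

Check applicability: 2d = 40, n = 31.
2d − n = 9 > 0, so Plotkin applies.
Compute d/(2d−n) = 20/9 ≈ 2.2222.
⌊d/(2d−n)⌋ = 2.
Plotkin bound: M ≤ 2·2 = 4.
Given |C| = 3, check: satisfied.
This |C| is below the Plotkin bound.


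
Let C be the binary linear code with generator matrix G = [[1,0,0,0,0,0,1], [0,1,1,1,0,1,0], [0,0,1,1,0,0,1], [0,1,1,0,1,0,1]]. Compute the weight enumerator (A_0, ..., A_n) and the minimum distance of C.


Weight distribution: A_0 = 1, A_2 = 1, A_3 = 6, A_4 = 5, A_5 = 2, A_6 = 1. Minimum distance d = 2.

Enumerate all 2^4 = 16 messages m ∈ F_2^4.
For each, compute codeword c = mG in F_2^7, then tally its weight.
  m = 0000 → c = 0000000, weight = 0.
  m = 1000 → c = 1000001, weight = 2.
  m = 0100 → c = 0111010, weight = 4.
  m = 1100 → c = 1111011, weight = 6.
  m = 0010 → c = 0011001, weight = 3.
  m = 1010 → c = 1011000, weight = 3.
  m = 0110 → c = 0100011, weight = 3.
  m = 1110 → c = 1100010, weight = 3.
  m = 0001 → c = 0110101, weight = 4.
  m = 1001 → c = 1110100, weight = 4.
  m = 0101 → c = 0001111, weight = 4.
  m = 1101 → c = 1001110, weight = 4.
  m = 0011 → c = 0101100, weight = 3.
  m = 1011 → c = 1101101, weight = 5.
  m = 0111 → c = 0010110, weight = 3.
  m = 1111 → c = 1010111, weight = 5.
Tally weights:
  weight 0: 1 codewords.
  weight 2: 1 codewords.
  weight 3: 6 codewords.
  weight 4: 5 codewords.
  weight 5: 2 codewords.
  weight 6: 1 codewords.
Minimum distance d = smallest w > 0 with A_w > 0 = 2.
Sanity: Σ A_w = 16 = 2^4 = 16 ✓.


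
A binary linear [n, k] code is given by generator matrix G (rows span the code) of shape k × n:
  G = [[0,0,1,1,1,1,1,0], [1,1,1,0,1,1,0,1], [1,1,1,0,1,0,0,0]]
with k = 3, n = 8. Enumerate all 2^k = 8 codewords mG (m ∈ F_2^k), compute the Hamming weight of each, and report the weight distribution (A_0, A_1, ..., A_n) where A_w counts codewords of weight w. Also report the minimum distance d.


Weight distribution: A_0 = 1, A_2 = 1, A_4 = 1, A_5 = 4, A_6 = 1. Minimum distance d = 2.

Enumerate all 2^3 = 8 messages m ∈ F_2^3.
For each, compute codeword c = mG in F_2^8, then tally its weight.
  m = 000 → c = 00000000, weight = 0.
  m = 100 → c = 00111110, weight = 5.
  m = 010 → c = 11101101, weight = 6.
  m = 110 → c = 11010011, weight = 5.
  m = 001 → c = 11101000, weight = 4.
  m = 101 → c = 11010110, weight = 5.
  m = 011 → c = 00000101, weight = 2.
  m = 111 → c = 00111011, weight = 5.
Tally weights:
  weight 0: 1 codewords.
  weight 2: 1 codewords.
  weight 4: 1 codewords.
  weight 5: 4 codewords.
  weight 6: 1 codewords.
Minimum distance d = smallest w > 0 with A_w > 0 = 2.
Sanity: Σ A_w = 8 = 2^3 = 8 ✓.


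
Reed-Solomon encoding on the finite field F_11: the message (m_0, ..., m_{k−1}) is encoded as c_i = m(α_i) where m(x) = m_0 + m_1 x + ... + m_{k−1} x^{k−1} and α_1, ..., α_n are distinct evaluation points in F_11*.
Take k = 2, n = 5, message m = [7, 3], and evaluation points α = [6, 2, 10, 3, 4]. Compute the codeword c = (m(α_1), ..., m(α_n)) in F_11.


c = [3, 2, 4, 5, 8]

Message polynomial: m(x) = 7 + 3·x (mod 11).
For each evaluation point α_i, compute m(α_i) mod 11:
  α_1 = 6: Horner steps 3 → 3, so m(6) = 3.
  α_2 = 2: Horner steps 3 → 2, so m(2) = 2.
  α_3 = 10: Horner steps 3 → 4, so m(10) = 4.
  α_4 = 3: Horner steps 3 → 5, so m(3) = 5.
  α_5 = 4: Horner steps 3 → 8, so m(4) = 8.
Codeword c = [3, 2, 4, 5, 8] ∈ F_11^5.


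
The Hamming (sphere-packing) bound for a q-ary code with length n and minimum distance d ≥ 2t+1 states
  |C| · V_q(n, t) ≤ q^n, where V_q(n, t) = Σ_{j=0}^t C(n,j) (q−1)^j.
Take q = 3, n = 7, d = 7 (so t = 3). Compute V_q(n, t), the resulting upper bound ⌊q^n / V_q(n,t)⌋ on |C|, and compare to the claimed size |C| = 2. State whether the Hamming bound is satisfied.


V_q(n, t) = 379, q^n = 2187, Hamming bound = 5, |C| = 2 ≤ bound (satisfied).

Step 1: Compute V_q(n, t) = Σ_{j=0}^3 C(n, j) (q−1)^j.
  j = 0: C(7,0)·(2)^0 = 1·1 = 1.
  j = 1: C(7,1)·(2)^1 = 7·2 = 14.
  j = 2: C(7,2)·(2)^2 = 21·4 = 84.
  j = 3: C(7,3)·(2)^3 = 35·8 = 280.
  V_q(n, t) = 1 + 14 + 84 + 280 = 379.
Step 2: q^n = 3^7 = 2187.
Step 3: Hamming bound ⌊q^n / V_q(n,t)⌋ = ⌊2187/379⌋ = 5.
Step 4: Compare |C| = 2 to 5: satisfied.
The claimed |C| lies below the Hamming bound.


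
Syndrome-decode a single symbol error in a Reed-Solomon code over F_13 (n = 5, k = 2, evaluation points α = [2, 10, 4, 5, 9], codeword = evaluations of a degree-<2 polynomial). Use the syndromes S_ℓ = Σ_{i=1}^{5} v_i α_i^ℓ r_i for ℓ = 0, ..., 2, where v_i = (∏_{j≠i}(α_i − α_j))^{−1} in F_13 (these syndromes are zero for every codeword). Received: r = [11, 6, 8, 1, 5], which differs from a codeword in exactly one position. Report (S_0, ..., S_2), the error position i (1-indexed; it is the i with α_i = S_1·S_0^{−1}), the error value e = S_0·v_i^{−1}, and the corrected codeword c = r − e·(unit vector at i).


S = (12, 9, 10), error at position 3, error magnitude e = 8, c = [11, 6, 0, 1, 5].

Step 1: column multipliers v_i = (∏_{j≠i}(α_i − α_j))^{−1} mod 13.
  i = 1 (α = 2): (2−10)(2−4)(2−5)(2−9) = (−8)·(−2)·(−3)·(−7) = 336 ≡ 11, so v_1 = 11^{−1} = 6 (mod 13).
  i = 2 (α = 10): (10−2)(10−4)(10−5)(10−9) = 8·6·5·1 = 240 ≡ 6, so v_2 = 6^{−1} = 11 (mod 13).
  i = 3 (α = 4): (4−2)(4−10)(4−5)(4−9) = 2·(−6)·(−1)·(−5) = −60 ≡ 5, so v_3 = 5^{−1} = 8 (mod 13).
  i = 4 (α = 5): (5−2)(5−10)(5−4)(5−9) = 3·(−5)·1·(−4) = 60 ≡ 8, so v_4 = 8^{−1} = 5 (mod 13).
  i = 5 (α = 9): (9−2)(9−10)(9−4)(9−5) = 7·(−1)·5·4 = −140 ≡ 3, so v_5 = 3^{−1} = 9 (mod 13).
  v = [6, 11, 8, 5, 9].
Step 2: syndromes of r = [11, 6, 8, 1, 5] (all sums mod 13).
  S_0 = Σ v_i r_i = 6·11 + 11·6 + 8·8 + 5·1 + 9·5 = 246 ≡ 12.
  S_1 = Σ v_i α_i r_i = 6·2·11 + 11·10·6 + 8·4·8 + 5·5·1 + 9·9·5 = 1478 ≡ 9.
  α_i^2 mod 13 = [4, 9, 3, 12, 3].
  S_2 = Σ v_i α_i^2 r_i = 6·4·11 + 11·9·6 + 8·3·8 + 5·12·1 + 9·3·5 = 1245 ≡ 10.
  S = (12, 9, 10) ≠ 0, so r is not a codeword (an error is present).
Step 3: locate the error. For a single error e at position i, S_ℓ = v_i·e·α_i^ℓ, so α_err = S_1/S_0.
  S_0^{−1} = 12^{−1} = 12 (mod 13), so α_err = 9·12 = 108 ≡ 4 = α_3. Error position i = 3.
  Consistency check: S_2/S_1 = 10·3 = 30 ≡ 4 = α_err ✓ (single-error assumption holds).
Step 4: error magnitude e = S_0/v_3 = S_0·∏_{j≠3}(α_3 − α_j) = 12·5 = 60 ≡ 8 (mod 13).
Step 5: correct position 3: c_3 = r_3 − e = 8 − 8 ≡ 0 (mod 13). Hence c = [11, 6, 0, 1, 5].
  Check: interpolating c through the α_i gives m(x) = 9 + 1·x (degree < 2) with m(α_i) = c_i for every i, so c is indeed a codeword.


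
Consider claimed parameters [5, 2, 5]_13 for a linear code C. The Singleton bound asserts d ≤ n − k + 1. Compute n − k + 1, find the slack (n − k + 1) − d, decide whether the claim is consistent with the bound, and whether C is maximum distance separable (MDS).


Singleton RHS = n − k + 1 = 4, slack = -1, bound violated (no such code; not MDS).

Singleton bound: d ≤ n − k + 1.
Here n = 5, k = 2, so n − k + 1 = 4.
Given d = 5, check d ≤ 4: NO.
Slack = (n − k + 1) − d = -1.
The slack is negative: d = 5 exceeds n − k + 1 = 4 by 1, so the Singleton bound is violated and no linear [5, 2, 5]_13 code can exist. In particular it is not MDS (MDS requires d = n − k + 1 exactly).
Description: the claimed parameters are [5, 2, 5]_13; such a code would be impossible (violates the Singleton bound).


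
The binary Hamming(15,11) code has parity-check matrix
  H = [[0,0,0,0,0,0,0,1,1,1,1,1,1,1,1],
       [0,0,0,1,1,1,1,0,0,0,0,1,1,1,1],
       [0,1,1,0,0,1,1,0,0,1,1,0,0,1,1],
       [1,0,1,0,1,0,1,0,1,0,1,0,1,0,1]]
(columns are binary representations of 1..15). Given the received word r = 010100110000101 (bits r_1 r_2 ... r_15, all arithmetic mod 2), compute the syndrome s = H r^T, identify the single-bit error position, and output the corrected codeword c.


s = (1, 0, 1, 1)^T, error position = 11, corrected codeword c = 010100110010101

Compute s = H r^T mod 2 one row at a time:
  s_1 = 1 + 0 + 0 + 0 + 0 + 1 + 0 + 1 = 3 ≡ 1 (mod 2).
  s_2 = 1 + 0 + 0 + 1 + 0 + 1 + 0 + 1 = 4 ≡ 0 (mod 2).
  s_3 = 1 + 0 + 0 + 1 + 0 + 0 + 0 + 1 = 3 ≡ 1 (mod 2).
  s_4 = 0 + 0 + 0 + 1 + 0 + 0 + 1 + 1 = 3 ≡ 1 (mod 2).
s = (1, 0, 1, 1)^T — this equals column 11 of H (binary 1011), so error is at position 11.
Correct: flip bit 11 of r = 010100110000101 to get c = 010100110010101.


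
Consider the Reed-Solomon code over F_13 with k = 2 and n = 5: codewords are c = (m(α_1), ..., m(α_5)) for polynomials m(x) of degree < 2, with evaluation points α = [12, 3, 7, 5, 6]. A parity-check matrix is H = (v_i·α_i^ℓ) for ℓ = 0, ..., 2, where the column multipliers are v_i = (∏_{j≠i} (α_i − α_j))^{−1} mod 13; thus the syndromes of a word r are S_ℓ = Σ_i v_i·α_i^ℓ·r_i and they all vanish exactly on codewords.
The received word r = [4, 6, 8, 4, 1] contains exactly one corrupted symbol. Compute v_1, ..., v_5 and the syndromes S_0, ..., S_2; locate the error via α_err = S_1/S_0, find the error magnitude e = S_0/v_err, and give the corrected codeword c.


S = (8, 1, 5), error at position 4, error magnitude e = 10, c = [4, 6, 8, 7, 1].

Step 1: column multipliers v_i = (∏_{j≠i}(α_i − α_j))^{−1} mod 13.
  i = 1 (α = 12): (12−3)(12−7)(12−5)(12−6) = 9·5·7·6 = 1890 ≡ 5, so v_1 = 5^{−1} = 8 (mod 13).
  i = 2 (α = 3): (3−12)(3−7)(3−5)(3−6) = (−9)·(−4)·(−2)·(−3) = 216 ≡ 8, so v_2 = 8^{−1} = 5 (mod 13).
  i = 3 (α = 7): (7−12)(7−3)(7−5)(7−6) = (−5)·4·2·1 = −40 ≡ 12, so v_3 = 12^{−1} = 12 (mod 13).
  i = 4 (α = 5): (5−12)(5−3)(5−7)(5−6) = (−7)·2·(−2)·(−1) = −28 ≡ 11, so v_4 = 11^{−1} = 6 (mod 13).
  i = 5 (α = 6): (6−12)(6−3)(6−7)(6−5) = (−6)·3·(−1)·1 = 18 ≡ 5, so v_5 = 5^{−1} = 8 (mod 13).
  v = [8, 5, 12, 6, 8].
Step 2: syndromes of r = [4, 6, 8, 4, 1] (all sums mod 13).
  S_0 = Σ v_i r_i = 8·4 + 5·6 + 12·8 + 6·4 + 8·1 = 190 ≡ 8.
  S_1 = Σ v_i α_i r_i = 8·12·4 + 5·3·6 + 12·7·8 + 6·5·4 + 8·6·1 = 1314 ≡ 1.
  α_i^2 mod 13 = [1, 9, 10, 12, 10].
  S_2 = Σ v_i α_i^2 r_i = 8·1·4 + 5·9·6 + 12·10·8 + 6·12·4 + 8·10·1 = 1630 ≡ 5.
  S = (8, 1, 5) ≠ 0, so r is not a codeword (an error is present).
Step 3: locate the error. For a single error e at position i, S_ℓ = v_i·e·α_i^ℓ, so α_err = S_1/S_0.
  S_0^{−1} = 8^{−1} = 5 (mod 13), so α_err = 1·5 = 5 ≡ 5 = α_4. Error position i = 4.
  Consistency check: S_2/S_1 = 5·1 = 5 ≡ 5 = α_err ✓ (single-error assumption holds).
Step 4: error magnitude e = S_0/v_4 = S_0·∏_{j≠4}(α_4 − α_j) = 8·11 = 88 ≡ 10 (mod 13).
Step 5: correct position 4: c_4 = r_4 − e = 4 − 10 ≡ 7 (mod 13). Hence c = [4, 6, 8, 7, 1].
  Check: interpolating c through the α_i gives m(x) = 11 + 7·x (degree < 2) with m(α_i) = c_i for every i, so c is indeed a codeword.


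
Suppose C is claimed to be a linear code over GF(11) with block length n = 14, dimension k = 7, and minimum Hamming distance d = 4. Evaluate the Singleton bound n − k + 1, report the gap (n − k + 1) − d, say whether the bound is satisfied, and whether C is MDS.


Singleton RHS = n − k + 1 = 8, slack = 4, bound satisfied, not MDS.

Singleton bound: d ≤ n − k + 1.
Here n = 14, k = 7, so n − k + 1 = 8.
Given d = 4, check d ≤ 8: YES.
Slack = (n − k + 1) − d = 4.
The code is NOT MDS (slack = 4 > 0).
Description: the claimed parameters are [14, 7, 4]_11; such a code would be non-MDS.


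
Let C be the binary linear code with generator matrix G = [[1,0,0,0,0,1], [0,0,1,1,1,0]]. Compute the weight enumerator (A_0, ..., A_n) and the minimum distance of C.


Weight distribution: A_0 = 1, A_2 = 1, A_3 = 1, A_5 = 1. Minimum distance d = 2.

Enumerate all 2^2 = 4 messages m ∈ F_2^2.
For each, compute codeword c = mG in F_2^6, then tally its weight.
  m = 00 → c = 000000, weight = 0.
  m = 10 → c = 100001, weight = 2.
  m = 01 → c = 001110, weight = 3.
  m = 11 → c = 101111, weight = 5.
Tally weights:
  weight 0: 1 codewords.
  weight 2: 1 codewords.
  weight 3: 1 codewords.
  weight 5: 1 codewords.
Minimum distance d = smallest w > 0 with A_w > 0 = 2.
Sanity: Σ A_w = 4 = 2^2 = 4 ✓.


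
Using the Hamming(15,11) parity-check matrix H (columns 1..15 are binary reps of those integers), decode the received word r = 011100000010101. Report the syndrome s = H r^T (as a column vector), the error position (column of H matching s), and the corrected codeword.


s = (1, 1, 0, 0)^T, error position = 12, corrected codeword c = 011100000011101

Compute s = H r^T mod 2 one row at a time:
  s_1 = 0 + 0 + 0 + 1 + 0 + 1 + 0 + 1 = 3 ≡ 1 (mod 2).
  s_2 = 1 + 0 + 0 + 0 + 0 + 1 + 0 + 1 = 3 ≡ 1 (mod 2).
  s_3 = 1 + 1 + 0 + 0 + 0 + 1 + 0 + 1 = 4 ≡ 0 (mod 2).
  s_4 = 0 + 1 + 0 + 0 + 0 + 1 + 1 + 1 = 4 ≡ 0 (mod 2).
s = (1, 1, 0, 0)^T — this equals column 12 of H (binary 1100), so error is at position 12.
Correct: flip bit 12 of r = 011100000010101 to get c = 011100000011101.


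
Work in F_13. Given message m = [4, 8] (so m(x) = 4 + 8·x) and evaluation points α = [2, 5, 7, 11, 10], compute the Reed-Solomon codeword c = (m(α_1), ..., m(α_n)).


c = [7, 5, 8, 1, 6]

Message polynomial: m(x) = 4 + 8·x (mod 13).
For each evaluation point α_i, compute m(α_i) mod 13:
  α_1 = 2: Horner steps 8 → 7, so m(2) = 7.
  α_2 = 5: Horner steps 8 → 5, so m(5) = 5.
  α_3 = 7: Horner steps 8 → 8, so m(7) = 8.
  α_4 = 11: Horner steps 8 → 1, so m(11) = 1.
  α_5 = 10: Horner steps 8 → 6, so m(10) = 6.
Codeword c = [7, 5, 8, 1, 6] ∈ F_13^5.


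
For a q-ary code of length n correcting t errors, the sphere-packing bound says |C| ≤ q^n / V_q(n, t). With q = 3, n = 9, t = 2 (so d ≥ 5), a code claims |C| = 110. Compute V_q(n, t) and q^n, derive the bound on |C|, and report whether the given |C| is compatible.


V_q(n, t) = 163, q^n = 19683, Hamming bound = 120, |C| = 110 ≤ bound (satisfied).

Step 1: Compute V_q(n, t) = Σ_{j=0}^2 C(n, j) (q−1)^j.
  j = 0: C(9,0)·(2)^0 = 1·1 = 1.
  j = 1: C(9,1)·(2)^1 = 9·2 = 18.
  j = 2: C(9,2)·(2)^2 = 36·4 = 144.
  V_q(n, t) = 1 + 18 + 144 = 163.
Step 2: q^n = 3^9 = 19683.
Step 3: Hamming bound ⌊q^n / V_q(n,t)⌋ = ⌊19683/163⌋ = 120.
Step 4: Compare |C| = 110 to 120: satisfied.
The claimed |C| lies below the Hamming bound.


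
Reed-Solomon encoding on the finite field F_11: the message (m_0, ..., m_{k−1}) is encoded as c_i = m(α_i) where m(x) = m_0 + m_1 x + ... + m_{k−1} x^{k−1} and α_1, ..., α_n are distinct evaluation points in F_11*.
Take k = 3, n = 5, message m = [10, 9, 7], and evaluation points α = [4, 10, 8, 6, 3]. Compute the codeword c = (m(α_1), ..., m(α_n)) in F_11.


c = [4, 8, 2, 8, 1]

Message polynomial: m(x) = 10 + 9·x + 7·x^2 (mod 11).
For each evaluation point α_i, compute m(α_i) mod 11:
  α_1 = 4: Horner steps 7 → 4 → 4, so m(4) = 4.
  α_2 = 10: Horner steps 7 → 2 → 8, so m(10) = 8.
  α_3 = 8: Horner steps 7 → 10 → 2, so m(8) = 2.
  α_4 = 6: Horner steps 7 → 7 → 8, so m(6) = 8.
  α_5 = 3: Horner steps 7 → 8 → 1, so m(3) = 1.
Codeword c = [4, 8, 2, 8, 1] ∈ F_11^5.


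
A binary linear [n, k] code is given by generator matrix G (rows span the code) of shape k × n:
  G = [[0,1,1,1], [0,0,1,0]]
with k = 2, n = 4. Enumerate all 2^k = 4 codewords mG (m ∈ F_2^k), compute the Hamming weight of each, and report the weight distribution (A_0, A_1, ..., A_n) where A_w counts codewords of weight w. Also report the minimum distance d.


Weight distribution: A_0 = 1, A_1 = 1, A_2 = 1, A_3 = 1. Minimum distance d = 1.

Enumerate all 2^2 = 4 messages m ∈ F_2^2.
For each, compute codeword c = mG in F_2^4, then tally its weight.
  m = 00 → c = 0000, weight = 0.
  m = 10 → c = 0111, weight = 3.
  m = 01 → c = 0010, weight = 1.
  m = 11 → c = 0101, weight = 2.
Tally weights:
  weight 0: 1 codewords.
  weight 1: 1 codewords.
  weight 2: 1 codewords.
  weight 3: 1 codewords.
Minimum distance d = smallest w > 0 with A_w > 0 = 1.
Sanity: Σ A_w = 4 = 2^2 = 4 ✓.


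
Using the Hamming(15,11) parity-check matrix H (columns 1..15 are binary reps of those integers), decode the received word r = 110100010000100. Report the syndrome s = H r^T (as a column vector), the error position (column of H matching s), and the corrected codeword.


s = (0, 0, 1, 0)^T, error position = 2, corrected codeword c = 100100010000100

Compute s = H r^T mod 2 one row at a time:
  s_1 = 1 + 0 + 0 + 0 + 0 + 1 + 0 + 0 = 2 ≡ 0 (mod 2).
  s_2 = 1 + 0 + 0 + 0 + 0 + 1 + 0 + 0 = 2 ≡ 0 (mod 2).
  s_3 = 1 + 0 + 0 + 0 + 0 + 0 + 0 + 0 = 1 ≡ 1 (mod 2).
  s_4 = 1 + 0 + 0 + 0 + 0 + 0 + 1 + 0 = 2 ≡ 0 (mod 2).
s = (0, 0, 1, 0)^T — this equals column 2 of H (binary 0010), so error is at position 2.
Correct: flip bit 2 of r = 110100010000100 to get c = 100100010000100.


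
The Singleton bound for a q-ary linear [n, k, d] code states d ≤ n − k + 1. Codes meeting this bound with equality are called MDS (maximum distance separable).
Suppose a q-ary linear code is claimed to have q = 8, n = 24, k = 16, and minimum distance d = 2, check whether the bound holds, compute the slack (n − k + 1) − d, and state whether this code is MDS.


Singleton RHS = n − k + 1 = 9, slack = 7, bound satisfied, not MDS.

Singleton bound: d ≤ n − k + 1.
Here n = 24, k = 16, so n − k + 1 = 9.
Given d = 2, check d ≤ 9: YES.
Slack = (n − k + 1) − d = 7.
The code is NOT MDS (slack = 7 > 0).
Description: the claimed parameters are [24, 16, 2]_8; such a code would be non-MDS.


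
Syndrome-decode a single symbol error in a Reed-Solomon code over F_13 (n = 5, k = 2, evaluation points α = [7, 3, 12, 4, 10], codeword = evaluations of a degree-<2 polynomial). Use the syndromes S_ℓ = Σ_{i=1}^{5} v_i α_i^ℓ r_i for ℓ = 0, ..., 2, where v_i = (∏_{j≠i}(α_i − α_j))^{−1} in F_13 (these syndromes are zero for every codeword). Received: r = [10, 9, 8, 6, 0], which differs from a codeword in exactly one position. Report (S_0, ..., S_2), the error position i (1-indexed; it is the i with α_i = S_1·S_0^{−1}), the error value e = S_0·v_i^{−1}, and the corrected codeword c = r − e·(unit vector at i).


S = (8, 2, 7), error at position 5, error magnitude e = 12, c = [10, 9, 8, 6, 1].

Step 1: column multipliers v_i = (∏_{j≠i}(α_i − α_j))^{−1} mod 13.
  i = 1 (α = 7): (7−3)(7−12)(7−4)(7−10) = 4·(−5)·3·(−3) = 180 ≡ 11, so v_1 = 11^{−1} = 6 (mod 13).
  i = 2 (α = 3): (3−7)(3−12)(3−4)(3−10) = (−4)·(−9)·(−1)·(−7) = 252 ≡ 5, so v_2 = 5^{−1} = 8 (mod 13).
  i = 3 (α = 12): (12−7)(12−3)(12−4)(12−10) = 5·9·8·2 = 720 ≡ 5, so v_3 = 5^{−1} = 8 (mod 13).
  i = 4 (α = 4): (4−7)(4−3)(4−12)(4−10) = (−3)·1·(−8)·(−6) = −144 ≡ 12, so v_4 = 12^{−1} = 12 (mod 13).
  i = 5 (α = 10): (10−7)(10−3)(10−12)(10−4) = 3·7·(−2)·6 = −252 ≡ 8, so v_5 = 8^{−1} = 5 (mod 13).
  v = [6, 8, 8, 12, 5].
Step 2: syndromes of r = [10, 9, 8, 6, 0] (all sums mod 13).
  S_0 = Σ v_i r_i = 6·10 + 8·9 + 8·8 + 12·6 + 5·0 = 268 ≡ 8.
  S_1 = Σ v_i α_i r_i = 6·7·10 + 8·3·9 + 8·12·8 + 12·4·6 + 5·10·0 = 1692 ≡ 2.
  α_i^2 mod 13 = [10, 9, 1, 3, 9].
  S_2 = Σ v_i α_i^2 r_i = 6·10·10 + 8·9·9 + 8·1·8 + 12·3·6 + 5·9·0 = 1528 ≡ 7.
  S = (8, 2, 7) ≠ 0, so r is not a codeword (an error is present).
Step 3: locate the error. For a single error e at position i, S_ℓ = v_i·e·α_i^ℓ, so α_err = S_1/S_0.
  S_0^{−1} = 8^{−1} = 5 (mod 13), so α_err = 2·5 = 10 ≡ 10 = α_5. Error position i = 5.
  Consistency check: S_2/S_1 = 7·7 = 49 ≡ 10 = α_err ✓ (single-error assumption holds).
Step 4: error magnitude e = S_0/v_5 = S_0·∏_{j≠5}(α_5 − α_j) = 8·8 = 64 ≡ 12 (mod 13).
Step 5: correct position 5: c_5 = r_5 − e = 0 − 12 ≡ 1 (mod 13). Hence c = [10, 9, 8, 6, 1].
  Check: interpolating c through the α_i gives m(x) = 5 + 10·x (degree < 2) with m(α_i) = c_i for every i, so c is indeed a codeword.


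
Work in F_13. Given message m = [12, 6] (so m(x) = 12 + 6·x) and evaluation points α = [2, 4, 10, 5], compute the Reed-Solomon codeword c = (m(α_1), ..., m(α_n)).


c = [11, 10, 7, 3]

Message polynomial: m(x) = 12 + 6·x (mod 13).
For each evaluation point α_i, compute m(α_i) mod 13:
  α_1 = 2: Horner steps 6 → 11, so m(2) = 11.
  α_2 = 4: Horner steps 6 → 10, so m(4) = 10.
  α_3 = 10: Horner steps 6 → 7, so m(10) = 7.
  α_4 = 5: Horner steps 6 → 3, so m(5) = 3.
Codeword c = [11, 10, 7, 3] ∈ F_13^4.


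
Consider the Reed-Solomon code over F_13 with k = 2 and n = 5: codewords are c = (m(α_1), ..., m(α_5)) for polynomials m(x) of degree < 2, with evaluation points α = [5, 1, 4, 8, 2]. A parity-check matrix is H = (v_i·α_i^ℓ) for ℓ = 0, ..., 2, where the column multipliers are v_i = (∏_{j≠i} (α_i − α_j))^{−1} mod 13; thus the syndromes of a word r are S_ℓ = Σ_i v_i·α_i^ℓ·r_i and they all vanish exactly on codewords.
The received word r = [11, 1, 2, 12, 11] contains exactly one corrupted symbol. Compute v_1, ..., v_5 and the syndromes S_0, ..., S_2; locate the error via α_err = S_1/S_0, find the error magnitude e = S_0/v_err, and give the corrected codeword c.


S = (9, 5, 10), error at position 5, error magnitude e = 1, c = [11, 1, 2, 12, 10].

Step 1: column multipliers v_i = (∏_{j≠i}(α_i − α_j))^{−1} mod 13.
  i = 1 (α = 5): (5−1)(5−4)(5−8)(5−2) = 4·1·(−3)·3 = −36 ≡ 3, so v_1 = 3^{−1} = 9 (mod 13).
  i = 2 (α = 1): (1−5)(1−4)(1−8)(1−2) = (−4)·(−3)·(−7)·(−1) = 84 ≡ 6, so v_2 = 6^{−1} = 11 (mod 13).
  i = 3 (α = 4): (4−5)(4−1)(4−8)(4−2) = (−1)·3·(−4)·2 = 24 ≡ 11, so v_3 = 11^{−1} = 6 (mod 13).
  i = 4 (α = 8): (8−5)(8−1)(8−4)(8−2) = 3·7·4·6 = 504 ≡ 10, so v_4 = 10^{−1} = 4 (mod 13).
  i = 5 (α = 2): (2−5)(2−1)(2−4)(2−8) = (−3)·1·(−2)·(−6) = −36 ≡ 3, so v_5 = 3^{−1} = 9 (mod 13).
  v = [9, 11, 6, 4, 9].
Step 2: syndromes of r = [11, 1, 2, 12, 11] (all sums mod 13).
  S_0 = Σ v_i r_i = 9·11 + 11·1 + 6·2 + 4·12 + 9·11 = 269 ≡ 9.
  S_1 = Σ v_i α_i r_i = 9·5·11 + 11·1·1 + 6·4·2 + 4·8·12 + 9·2·11 = 1136 ≡ 5.
  α_i^2 mod 13 = [12, 1, 3, 12, 4].
  S_2 = Σ v_i α_i^2 r_i = 9·12·11 + 11·1·1 + 6·3·2 + 4·12·12 + 9·4·11 = 2207 ≡ 10.
  S = (9, 5, 10) ≠ 0, so r is not a codeword (an error is present).
Step 3: locate the error. For a single error e at position i, S_ℓ = v_i·e·α_i^ℓ, so α_err = S_1/S_0.
  S_0^{−1} = 9^{−1} = 3 (mod 13), so α_err = 5·3 = 15 ≡ 2 = α_5. Error position i = 5.
  Consistency check: S_2/S_1 = 10·8 = 80 ≡ 2 = α_err ✓ (single-error assumption holds).
Step 4: error magnitude e = S_0/v_5 = S_0·∏_{j≠5}(α_5 − α_j) = 9·3 = 27 ≡ 1 (mod 13).
Step 5: correct position 5: c_5 = r_5 − e = 11 − 1 ≡ 10 (mod 13). Hence c = [11, 1, 2, 12, 10].
  Check: interpolating c through the α_i gives m(x) = 5 + 9·x (degree < 2) with m(α_i) = c_i for every i, so c is indeed a codeword.


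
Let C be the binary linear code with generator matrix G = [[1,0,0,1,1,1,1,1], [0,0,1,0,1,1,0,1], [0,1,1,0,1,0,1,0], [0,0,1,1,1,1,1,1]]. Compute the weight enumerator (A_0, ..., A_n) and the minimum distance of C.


Weight distribution: A_0 = 1, A_2 = 2, A_4 = 9, A_6 = 4. Minimum distance d = 2.

Enumerate all 2^4 = 16 messages m ∈ F_2^4.
For each, compute codeword c = mG in F_2^8, then tally its weight.
  m = 0000 → c = 00000000, weight = 0.
  m = 1000 → c = 10011111, weight = 6.
  m = 0100 → c = 00101101, weight = 4.
  m = 1100 → c = 10110010, weight = 4.
  m = 0010 → c = 01101010, weight = 4.
  m = 1010 → c = 11110101, weight = 6.
  m = 0110 → c = 01000111, weight = 4.
  m = 1110 → c = 11011000, weight = 4.
  m = 0001 → c = 00111111, weight = 6.
  m = 1001 → c = 10100000, weight = 2.
  m = 0101 → c = 00010010, weight = 2.
  m = 1101 → c = 10001101, weight = 4.
  m = 0011 → c = 01010101, weight = 4.
  m = 1011 → c = 11001010, weight = 4.
  m = 0111 → c = 01111000, weight = 4.
  m = 1111 → c = 11100111, weight = 6.
Tally weights:
  weight 0: 1 codewords.
  weight 2: 2 codewords.
  weight 4: 9 codewords.
  weight 6: 4 codewords.
Minimum distance d = smallest w > 0 with A_w > 0 = 2.
Sanity: Σ A_w = 16 = 2^4 = 16 ✓.


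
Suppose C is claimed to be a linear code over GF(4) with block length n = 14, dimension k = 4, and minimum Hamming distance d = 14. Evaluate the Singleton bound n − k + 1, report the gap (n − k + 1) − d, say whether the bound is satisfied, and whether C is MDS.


Singleton RHS = n − k + 1 = 11, slack = -3, bound violated (no such code; not MDS).

Singleton bound: d ≤ n − k + 1.
Here n = 14, k = 4, so n − k + 1 = 11.
Given d = 14, check d ≤ 11: NO.
Slack = (n − k + 1) − d = -3.
The slack is negative: d = 14 exceeds n − k + 1 = 11 by 3, so the Singleton bound is violated and no linear [14, 4, 14]_4 code can exist. In particular it is not MDS (MDS requires d = n − k + 1 exactly).
Description: the claimed parameters are [14, 4, 14]_4; such a code would be impossible (violates the Singleton bound).


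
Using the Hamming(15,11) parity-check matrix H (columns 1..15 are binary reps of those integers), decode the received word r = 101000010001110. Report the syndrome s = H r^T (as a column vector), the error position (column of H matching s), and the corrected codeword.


s = (0, 1, 0, 1)^T, error position = 5, corrected codeword c = 101010010001110

Compute s = H r^T mod 2 one row at a time:
  s_1 = 1 + 0 + 0 + 0 + 1 + 1 + 1 + 0 = 4 ≡ 0 (mod 2).
  s_2 = 0 + 0 + 0 + 0 + 1 + 1 + 1 + 0 = 3 ≡ 1 (mod 2).
  s_3 = 0 + 1 + 0 + 0 + 0 + 0 + 1 + 0 = 2 ≡ 0 (mod 2).
  s_4 = 1 + 1 + 0 + 0 + 0 + 0 + 1 + 0 = 3 ≡ 1 (mod 2).
s = (0, 1, 0, 1)^T — this equals column 5 of H (binary 0101), so error is at position 5.
Correct: flip bit 5 of r = 101000010001110 to get c = 101010010001110.


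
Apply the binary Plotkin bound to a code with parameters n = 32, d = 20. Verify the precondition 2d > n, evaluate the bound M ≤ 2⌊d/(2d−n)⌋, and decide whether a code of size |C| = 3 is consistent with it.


Plotkin bound M ≤ 4; given |C| = 3 ≤ bound (satisfied).

Check applicability: 2d = 40, n = 32.
2d − n = 8 > 0, so Plotkin applies.
Compute d/(2d−n) = 20/8 ≈ 2.5000.
⌊d/(2d−n)⌋ = 2.
Plotkin bound: M ≤ 2·2 = 4.
Given |C| = 3, check: satisfied.
This |C| is below the Plotkin bound.


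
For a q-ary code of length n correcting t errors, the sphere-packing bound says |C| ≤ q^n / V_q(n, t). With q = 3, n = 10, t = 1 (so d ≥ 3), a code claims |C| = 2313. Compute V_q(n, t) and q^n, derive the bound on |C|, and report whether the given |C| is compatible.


V_q(n, t) = 21, q^n = 59049, Hamming bound = 2811, |C| = 2313 ≤ bound (satisfied).

Step 1: Compute V_q(n, t) = Σ_{j=0}^1 C(n, j) (q−1)^j.
  j = 0: C(10,0)·(2)^0 = 1·1 = 1.
  j = 1: C(10,1)·(2)^1 = 10·2 = 20.
  V_q(n, t) = 1 + 20 = 21.
Step 2: q^n = 3^10 = 59049.
Step 3: Hamming bound ⌊q^n / V_q(n,t)⌋ = ⌊59049/21⌋ = 2811.
Step 4: Compare |C| = 2313 to 2811: satisfied.
The claimed |C| lies below the Hamming bound.


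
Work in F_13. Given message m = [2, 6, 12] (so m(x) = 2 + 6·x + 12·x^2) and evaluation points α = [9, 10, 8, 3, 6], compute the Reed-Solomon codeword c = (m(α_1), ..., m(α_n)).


c = [1, 1, 12, 11, 2]

Message polynomial: m(x) = 2 + 6·x + 12·x^2 (mod 13).
For each evaluation point α_i, compute m(α_i) mod 13:
  α_1 = 9: Horner steps 12 → 10 → 1, so m(9) = 1.
  α_2 = 10: Horner steps 12 → 9 → 1, so m(10) = 1.
  α_3 = 8: Horner steps 12 → 11 → 12, so m(8) = 12.
  α_4 = 3: Horner steps 12 → 3 → 11, so m(3) = 11.
  α_5 = 6: Horner steps 12 → 0 → 2, so m(6) = 2.
Codeword c = [1, 1, 12, 11, 2] ∈ F_13^5.


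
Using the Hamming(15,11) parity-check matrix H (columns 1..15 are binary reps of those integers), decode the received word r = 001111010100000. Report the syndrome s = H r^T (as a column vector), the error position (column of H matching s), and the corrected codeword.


s = (0, 1, 1, 0)^T, error position = 6, corrected codeword c = 001110010100000

Compute s = H r^T mod 2 one row at a time:
  s_1 = 1 + 0 + 1 + 0 + 0 + 0 + 0 + 0 = 2 ≡ 0 (mod 2).
  s_2 = 1 + 1 + 1 + 0 + 0 + 0 + 0 + 0 = 3 ≡ 1 (mod 2).
  s_3 = 0 + 1 + 1 + 0 + 1 + 0 + 0 + 0 = 3 ≡ 1 (mod 2).
  s_4 = 0 + 1 + 1 + 0 + 0 + 0 + 0 + 0 = 2 ≡ 0 (mod 2).
s = (0, 1, 1, 0)^T — this equals column 6 of H (binary 0110), so error is at position 6.
Correct: flip bit 6 of r = 001111010100000 to get c = 001110010100000.


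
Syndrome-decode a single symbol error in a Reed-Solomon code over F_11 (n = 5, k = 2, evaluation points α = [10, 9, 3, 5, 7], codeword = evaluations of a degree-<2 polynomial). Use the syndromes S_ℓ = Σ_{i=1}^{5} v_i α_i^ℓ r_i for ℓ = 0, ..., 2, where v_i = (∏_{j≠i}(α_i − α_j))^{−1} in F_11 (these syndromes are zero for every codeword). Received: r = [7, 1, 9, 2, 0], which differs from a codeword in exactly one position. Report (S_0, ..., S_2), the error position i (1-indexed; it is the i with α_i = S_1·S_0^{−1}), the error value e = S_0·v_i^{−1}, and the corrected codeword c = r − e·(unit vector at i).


S = (10, 6, 8), error at position 4, error magnitude e = 3, c = [7, 1, 9, 10, 0].

Step 1: column multipliers v_i = (∏_{j≠i}(α_i − α_j))^{−1} mod 11.
  i = 1 (α = 10): (10−9)(10−3)(10−5)(10−7) = 1·7·5·3 = 105 ≡ 6, so v_1 = 6^{−1} = 2 (mod 11).
  i = 2 (α = 9): (9−10)(9−3)(9−5)(9−7) = (−1)·6·4·2 = −48 ≡ 7, so v_2 = 7^{−1} = 8 (mod 11).
  i = 3 (α = 3): (3−10)(3−9)(3−5)(3−7) = (−7)·(−6)·(−2)·(−4) = 336 ≡ 6, so v_3 = 6^{−1} = 2 (mod 11).
  i = 4 (α = 5): (5−10)(5−9)(5−3)(5−7) = (−5)·(−4)·2·(−2) = −80 ≡ 8, so v_4 = 8^{−1} = 7 (mod 11).
  i = 5 (α = 7): (7−10)(7−9)(7−3)(7−5) = (−3)·(−2)·4·2 = 48 ≡ 4, so v_5 = 4^{−1} = 3 (mod 11).
  v = [2, 8, 2, 7, 3].
Step 2: syndromes of r = [7, 1, 9, 2, 0] (all sums mod 11).
  S_0 = Σ v_i r_i = 2·7 + 8·1 + 2·9 + 7·2 + 3·0 = 54 ≡ 10.
  S_1 = Σ v_i α_i r_i = 2·10·7 + 8·9·1 + 2·3·9 + 7·5·2 + 3·7·0 = 336 ≡ 6.
  α_i^2 mod 11 = [1, 4, 9, 3, 5].
  S_2 = Σ v_i α_i^2 r_i = 2·1·7 + 8·4·1 + 2·9·9 + 7·3·2 + 3·5·0 = 250 ≡ 8.
  S = (10, 6, 8) ≠ 0, so r is not a codeword (an error is present).
Step 3: locate the error. For a single error e at position i, S_ℓ = v_i·e·α_i^ℓ, so α_err = S_1/S_0.
  S_0^{−1} = 10^{−1} = 10 (mod 11), so α_err = 6·10 = 60 ≡ 5 = α_4. Error position i = 4.
  Consistency check: S_2/S_1 = 8·2 = 16 ≡ 5 = α_err ✓ (single-error assumption holds).
Step 4: error magnitude e = S_0/v_4 = S_0·∏_{j≠4}(α_4 − α_j) = 10·8 = 80 ≡ 3 (mod 11).
Step 5: correct position 4: c_4 = r_4 − e = 2 − 3 ≡ 10 (mod 11). Hence c = [7, 1, 9, 10, 0].
  Check: interpolating c through the α_i gives m(x) = 2 + 6·x (degree < 2) with m(α_i) = c_i for every i, so c is indeed a codeword.


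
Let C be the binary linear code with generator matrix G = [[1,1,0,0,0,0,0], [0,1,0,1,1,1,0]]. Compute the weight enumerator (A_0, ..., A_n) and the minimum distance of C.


Weight distribution: A_0 = 1, A_2 = 1, A_4 = 2. Minimum distance d = 2.

Enumerate all 2^2 = 4 messages m ∈ F_2^2.
For each, compute codeword c = mG in F_2^7, then tally its weight.
  m = 00 → c = 0000000, weight = 0.
  m = 10 → c = 1100000, weight = 2.
  m = 01 → c = 0101110, weight = 4.
  m = 11 → c = 1001110, weight = 4.
Tally weights:
  weight 0: 1 codewords.
  weight 2: 1 codewords.
  weight 4: 2 codewords.
Minimum distance d = smallest w > 0 with A_w > 0 = 2.
Sanity: Σ A_w = 4 = 2^2 = 4 ✓.


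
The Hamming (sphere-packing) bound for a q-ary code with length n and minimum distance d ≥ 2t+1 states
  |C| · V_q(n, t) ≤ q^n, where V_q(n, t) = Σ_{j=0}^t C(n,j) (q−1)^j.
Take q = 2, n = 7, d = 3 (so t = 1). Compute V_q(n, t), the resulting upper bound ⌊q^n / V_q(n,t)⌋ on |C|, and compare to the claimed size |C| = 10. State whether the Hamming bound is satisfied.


V_q(n, t) = 8, q^n = 128, Hamming bound = 16, |C| = 10 ≤ bound (satisfied).

Step 1: Compute V_q(n, t) = Σ_{j=0}^1 C(n, j) (q−1)^j.
  j = 0: C(7,0)·(1)^0 = 1·1 = 1.
  j = 1: C(7,1)·(1)^1 = 7·1 = 7.
  V_q(n, t) = 1 + 7 = 8.
Step 2: q^n = 2^7 = 128.
Step 3: Hamming bound ⌊q^n / V_q(n,t)⌋ = ⌊128/8⌋ = 16.
Step 4: Compare |C| = 10 to 16: satisfied.
The claimed |C| lies below the Hamming bound.


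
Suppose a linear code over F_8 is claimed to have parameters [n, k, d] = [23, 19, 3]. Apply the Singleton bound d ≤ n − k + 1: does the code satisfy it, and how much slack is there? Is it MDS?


Singleton RHS = n − k + 1 = 5, slack = 2, bound satisfied, not MDS.

Singleton bound: d ≤ n − k + 1.
Here n = 23, k = 19, so n − k + 1 = 5.
Given d = 3, check d ≤ 5: YES.
Slack = (n − k + 1) − d = 2.
The code is NOT MDS (slack = 2 > 0).
Description: the claimed parameters are [23, 19, 3]_8; such a code would be non-MDS.


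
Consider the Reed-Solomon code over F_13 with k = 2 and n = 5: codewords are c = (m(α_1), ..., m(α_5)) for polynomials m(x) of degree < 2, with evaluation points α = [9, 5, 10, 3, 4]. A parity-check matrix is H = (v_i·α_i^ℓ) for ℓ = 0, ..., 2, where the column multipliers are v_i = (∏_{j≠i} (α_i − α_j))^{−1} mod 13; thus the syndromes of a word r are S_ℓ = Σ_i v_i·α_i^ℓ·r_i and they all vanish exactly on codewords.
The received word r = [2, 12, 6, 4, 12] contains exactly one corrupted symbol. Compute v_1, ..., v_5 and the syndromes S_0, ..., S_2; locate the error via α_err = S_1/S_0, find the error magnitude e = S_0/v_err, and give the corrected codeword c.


S = (12, 9, 10), error at position 5, error magnitude e = 4, c = [2, 12, 6, 4, 8].

Step 1: column multipliers v_i = (∏_{j≠i}(α_i − α_j))^{−1} mod 13.
  i = 1 (α = 9): (9−5)(9−10)(9−3)(9−4) = 4·(−1)·6·5 = −120 ≡ 10, so v_1 = 10^{−1} = 4 (mod 13).
  i = 2 (α = 5): (5−9)(5−10)(5−3)(5−4) = (−4)·(−5)·2·1 = 40 ≡ 1, so v_2 = 1^{−1} = 1 (mod 13).
  i = 3 (α = 10): (10−9)(10−5)(10−3)(10−4) = 1·5·7·6 = 210 ≡ 2, so v_3 = 2^{−1} = 7 (mod 13).
  i = 4 (α = 3): (3−9)(3−5)(3−10)(3−4) = (−6)·(−2)·(−7)·(−1) = 84 ≡ 6, so v_4 = 6^{−1} = 11 (mod 13).
  i = 5 (α = 4): (4−9)(4−5)(4−10)(4−3) = (−5)·(−1)·(−6)·1 = −30 ≡ 9, so v_5 = 9^{−1} = 3 (mod 13).
  v = [4, 1, 7, 11, 3].
Step 2: syndromes of r = [2, 12, 6, 4, 12] (all sums mod 13).
  S_0 = Σ v_i r_i = 4·2 + 1·12 + 7·6 + 11·4 + 3·12 = 142 ≡ 12.
  S_1 = Σ v_i α_i r_i = 4·9·2 + 1·5·12 + 7·10·6 + 11·3·4 + 3·4·12 = 828 ≡ 9.
  α_i^2 mod 13 = [3, 12, 9, 9, 3].
  S_2 = Σ v_i α_i^2 r_i = 4·3·2 + 1·12·12 + 7·9·6 + 11·9·4 + 3·3·12 = 1050 ≡ 10.
  S = (12, 9, 10) ≠ 0, so r is not a codeword (an error is present).
Step 3: locate the error. For a single error e at position i, S_ℓ = v_i·e·α_i^ℓ, so α_err = S_1/S_0.
  S_0^{−1} = 12^{−1} = 12 (mod 13), so α_err = 9·12 = 108 ≡ 4 = α_5. Error position i = 5.
  Consistency check: S_2/S_1 = 10·3 = 30 ≡ 4 = α_err ✓ (single-error assumption holds).
Step 4: error magnitude e = S_0/v_5 = S_0·∏_{j≠5}(α_5 − α_j) = 12·9 = 108 ≡ 4 (mod 13).
Step 5: correct position 5: c_5 = r_5 − e = 12 − 4 ≡ 8 (mod 13). Hence c = [2, 12, 6, 4, 8].
  Check: interpolating c through the α_i gives m(x) = 5 + 4·x (degree < 2) with m(α_i) = c_i for every i, so c is indeed a codeword.


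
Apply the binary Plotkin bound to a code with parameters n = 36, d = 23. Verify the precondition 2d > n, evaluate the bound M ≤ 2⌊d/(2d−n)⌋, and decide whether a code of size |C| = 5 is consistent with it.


Plotkin bound M ≤ 4; given |C| = 5 > bound (violated).

Check applicability: 2d = 46, n = 36.
2d − n = 10 > 0, so Plotkin applies.
Compute d/(2d−n) = 23/10 ≈ 2.3000.
⌊d/(2d−n)⌋ = 2.
Plotkin bound: M ≤ 2·2 = 4.
Given |C| = 5, check: VIOLATED.
This |C| is above the Plotkin bound, so no binary code with n = 36, d = 23 and 5 codewords exists.


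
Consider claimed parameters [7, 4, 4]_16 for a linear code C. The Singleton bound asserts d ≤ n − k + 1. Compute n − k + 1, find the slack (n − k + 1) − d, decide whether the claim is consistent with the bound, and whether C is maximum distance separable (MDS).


Singleton RHS = n − k + 1 = 4, slack = 0, bound satisfied, MDS.

Singleton bound: d ≤ n − k + 1.
Here n = 7, k = 4, so n − k + 1 = 4.
Given d = 4, check d ≤ 4: YES.
Slack = (n − k + 1) − d = 0.
The code is MDS (slack = 0).
Description: the claimed parameters are [7, 4, 4]_16; such a code would be MDS (meets Singleton bound).


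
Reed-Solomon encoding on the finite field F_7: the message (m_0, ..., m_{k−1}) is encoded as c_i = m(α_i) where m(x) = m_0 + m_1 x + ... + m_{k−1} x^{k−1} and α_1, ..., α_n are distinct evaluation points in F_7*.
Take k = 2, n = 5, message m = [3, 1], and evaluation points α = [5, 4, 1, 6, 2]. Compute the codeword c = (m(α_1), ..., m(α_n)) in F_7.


c = [1, 0, 4, 2, 5]

Message polynomial: m(x) = 3 + 1·x (mod 7).
For each evaluation point α_i, compute m(α_i) mod 7:
  α_1 = 5: Horner steps 1 → 1, so m(5) = 1.
  α_2 = 4: Horner steps 1 → 0, so m(4) = 0.
  α_3 = 1: Horner steps 1 → 4, so m(1) = 4.
  α_4 = 6: Horner steps 1 → 2, so m(6) = 2.
  α_5 = 2: Horner steps 1 → 5, so m(2) = 5.
Codeword c = [1, 0, 4, 2, 5] ∈ F_7^5.


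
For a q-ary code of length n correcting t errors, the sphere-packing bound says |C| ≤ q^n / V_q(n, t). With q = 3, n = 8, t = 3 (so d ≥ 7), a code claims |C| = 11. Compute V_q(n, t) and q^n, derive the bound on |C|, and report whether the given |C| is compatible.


V_q(n, t) = 577, q^n = 6561, Hamming bound = 11, |C| = 11 ≤ bound (satisfied).

Step 1: Compute V_q(n, t) = Σ_{j=0}^3 C(n, j) (q−1)^j.
  j = 0: C(8,0)·(2)^0 = 1·1 = 1.
  j = 1: C(8,1)·(2)^1 = 8·2 = 16.
  j = 2: C(8,2)·(2)^2 = 28·4 = 112.
  j = 3: C(8,3)·(2)^3 = 56·8 = 448.
  V_q(n, t) = 1 + 16 + 112 + 448 = 577.
Step 2: q^n = 3^8 = 6561.
Step 3: Hamming bound ⌊q^n / V_q(n,t)⌋ = ⌊6561/577⌋ = 11.
Step 4: Compare |C| = 11 to 11: satisfied.
The claimed |C| lies at the Hamming bound (tight).


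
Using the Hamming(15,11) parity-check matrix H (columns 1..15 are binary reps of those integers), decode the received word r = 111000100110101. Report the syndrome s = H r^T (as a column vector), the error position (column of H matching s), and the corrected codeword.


s = (0, 1, 0, 0)^T, error position = 4, corrected codeword c = 111100100110101

Compute s = H r^T mod 2 one row at a time:
  s_1 = 0 + 0 + 1 + 1 + 0 + 1 + 0 + 1 = 4 ≡ 0 (mod 2).
  s_2 = 0 + 0 + 0 + 1 + 0 + 1 + 0 + 1 = 3 ≡ 1 (mod 2).
  s_3 = 1 + 1 + 0 + 1 + 1 + 1 + 0 + 1 = 6 ≡ 0 (mod 2).
  s_4 = 1 + 1 + 0 + 1 + 0 + 1 + 1 + 1 = 6 ≡ 0 (mod 2).
s = (0, 1, 0, 0)^T — this equals column 4 of H (binary 0100), so error is at position 4.
Correct: flip bit 4 of r = 111000100110101 to get c = 111100100110101.


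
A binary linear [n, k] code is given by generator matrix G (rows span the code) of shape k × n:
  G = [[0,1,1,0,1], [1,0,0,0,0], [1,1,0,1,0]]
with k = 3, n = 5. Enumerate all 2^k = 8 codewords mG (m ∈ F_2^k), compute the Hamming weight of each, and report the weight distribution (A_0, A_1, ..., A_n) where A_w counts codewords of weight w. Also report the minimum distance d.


Weight distribution: A_0 = 1, A_1 = 1, A_2 = 1, A_3 = 3, A_4 = 2. Minimum distance d = 1.

Enumerate all 2^3 = 8 messages m ∈ F_2^3.
For each, compute codeword c = mG in F_2^5, then tally its weight.
  m = 000 → c = 00000, weight = 0.
  m = 100 → c = 01101, weight = 3.
  m = 010 → c = 10000, weight = 1.
  m = 110 → c = 11101, weight = 4.
  m = 001 → c = 11010, weight = 3.
  m = 101 → c = 10111, weight = 4.
  m = 011 → c = 01010, weight = 2.
  m = 111 → c = 00111, weight = 3.
Tally weights:
  weight 0: 1 codewords.
  weight 1: 1 codewords.
  weight 2: 1 codewords.
  weight 3: 3 codewords.
  weight 4: 2 codewords.
Minimum distance d = smallest w > 0 with A_w > 0 = 1.
Sanity: Σ A_w = 8 = 2^3 = 8 ✓.
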